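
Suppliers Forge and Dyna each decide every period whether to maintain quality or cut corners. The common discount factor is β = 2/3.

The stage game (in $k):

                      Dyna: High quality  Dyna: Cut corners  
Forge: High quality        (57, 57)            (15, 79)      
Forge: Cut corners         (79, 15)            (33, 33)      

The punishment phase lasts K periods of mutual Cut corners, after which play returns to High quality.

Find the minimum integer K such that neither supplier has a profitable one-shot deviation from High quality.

No profitable deviation requires (57−33)(β+…+β^K) ≥ 79−57, i.e. β+…+β^K ≥ 11/12 ≈ 0.9167.
With β = 2/3, the partial sums are K=1: 0.6667, K=2: 1.1111.
K = 2 is the first length at which the sum reaches 0.9167.

2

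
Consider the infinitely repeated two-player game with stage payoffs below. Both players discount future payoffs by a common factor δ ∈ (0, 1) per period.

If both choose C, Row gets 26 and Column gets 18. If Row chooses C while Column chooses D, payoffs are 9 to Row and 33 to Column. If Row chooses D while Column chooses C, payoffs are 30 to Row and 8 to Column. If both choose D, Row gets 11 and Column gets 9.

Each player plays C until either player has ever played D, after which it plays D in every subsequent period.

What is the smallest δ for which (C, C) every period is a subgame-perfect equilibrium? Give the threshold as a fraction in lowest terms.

5/8

Row's threshold: (30−26)/(30−11) = 4/19.
Column's threshold: (33−18)/(33−9) = 5/8.
4/19 < 5/8, so Column binds and δ* = 5/8.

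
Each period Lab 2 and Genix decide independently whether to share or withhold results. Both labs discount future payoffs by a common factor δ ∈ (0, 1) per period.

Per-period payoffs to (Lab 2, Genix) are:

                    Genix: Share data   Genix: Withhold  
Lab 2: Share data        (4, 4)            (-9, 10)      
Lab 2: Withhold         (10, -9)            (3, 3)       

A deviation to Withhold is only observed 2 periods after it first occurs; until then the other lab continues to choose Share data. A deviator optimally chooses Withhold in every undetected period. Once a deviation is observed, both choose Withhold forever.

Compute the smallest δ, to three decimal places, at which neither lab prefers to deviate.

The best deviation is to choose Withhold for all 2 undetected periods, earning 10 each, then 3 forever once detected.
Deviation value: 10(1−δ^2)/(1−δ) + 3δ^2/(1−δ); cooperation value: 4/(1−δ).
IC: 4 ≥ 10(1−δ^2) + 3δ^2 = 10 − 7δ^2.
So δ^2 ≥ 6/7, giving δ ≥ (6/7)^(1/2) ≈ 0.926.

0.926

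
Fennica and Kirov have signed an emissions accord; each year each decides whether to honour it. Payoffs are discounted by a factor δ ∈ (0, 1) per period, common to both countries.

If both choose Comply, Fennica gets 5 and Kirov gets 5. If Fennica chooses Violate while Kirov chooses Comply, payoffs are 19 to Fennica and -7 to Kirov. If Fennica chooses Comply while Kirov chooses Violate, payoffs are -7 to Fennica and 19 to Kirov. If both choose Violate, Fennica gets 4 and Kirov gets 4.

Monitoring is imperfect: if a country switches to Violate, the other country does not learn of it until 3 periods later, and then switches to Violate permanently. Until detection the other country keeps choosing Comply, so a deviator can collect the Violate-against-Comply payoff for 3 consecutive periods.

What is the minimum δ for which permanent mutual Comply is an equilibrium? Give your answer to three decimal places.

The best deviation is to choose Violate for all 3 undetected periods, earning 19 each, then 4 forever once detected.
Deviation value: 19(1−δ^3)/(1−δ) + 4δ^3/(1−δ); cooperation value: 5/(1−δ).
IC: 5 ≥ 19(1−δ^3) + 4δ^3 = 19 − 15δ^3.
So δ^3 ≥ 14/15, giving δ ≥ (14/15)^(1/3) ≈ 0.977.

0.977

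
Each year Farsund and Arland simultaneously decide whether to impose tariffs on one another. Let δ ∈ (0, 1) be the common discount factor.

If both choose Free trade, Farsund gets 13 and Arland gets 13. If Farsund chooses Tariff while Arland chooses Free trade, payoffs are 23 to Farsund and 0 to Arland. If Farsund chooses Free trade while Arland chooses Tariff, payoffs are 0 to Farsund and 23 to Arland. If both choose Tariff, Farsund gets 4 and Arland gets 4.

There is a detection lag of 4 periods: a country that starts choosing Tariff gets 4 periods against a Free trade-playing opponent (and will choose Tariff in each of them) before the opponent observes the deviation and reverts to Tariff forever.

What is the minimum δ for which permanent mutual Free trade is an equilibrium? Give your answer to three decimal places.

Deviating for the 4 undetected periods gains 23−13 = 10 per period over cooperation, then loses 13−4 = 9 per period forever once punishment starts.
Gain: 10(1 + δ + … + δ^3); loss: 9·δ^4/(1−δ).
No profitable deviation ⇔ 10(1−δ^4) ≤ 9·δ^4, i.e. δ^4 ≥ 10/(10+9) = 10/19.
Hence δ ≥ (10/19)^(1/4) ≈ 0.852.

0.852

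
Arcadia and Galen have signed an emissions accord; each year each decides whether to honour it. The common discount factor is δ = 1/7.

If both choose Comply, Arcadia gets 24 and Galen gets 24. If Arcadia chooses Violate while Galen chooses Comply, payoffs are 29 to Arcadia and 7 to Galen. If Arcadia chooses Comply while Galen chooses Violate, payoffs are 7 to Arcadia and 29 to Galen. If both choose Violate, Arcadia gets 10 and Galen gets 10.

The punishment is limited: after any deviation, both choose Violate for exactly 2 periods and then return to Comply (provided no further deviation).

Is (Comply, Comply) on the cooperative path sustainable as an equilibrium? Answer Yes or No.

IC: δ+…+δ^2 ≥ (29−24)/(24−10) = 5/14.
At δ = 1/7: partial sum = 0.1633 < 0.3571. Cooperation not sustainable.

No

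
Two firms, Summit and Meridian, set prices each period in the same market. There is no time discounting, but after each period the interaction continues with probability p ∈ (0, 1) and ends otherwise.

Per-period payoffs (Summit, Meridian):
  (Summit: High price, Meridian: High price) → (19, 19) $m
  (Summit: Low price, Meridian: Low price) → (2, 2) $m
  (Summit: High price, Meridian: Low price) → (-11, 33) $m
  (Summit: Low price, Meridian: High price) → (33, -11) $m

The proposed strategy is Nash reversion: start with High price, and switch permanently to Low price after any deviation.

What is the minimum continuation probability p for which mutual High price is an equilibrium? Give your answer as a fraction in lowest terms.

14/31

Expected cooperation value is 19 + p·19 + p²·19 + … = 19/(1−p); deviation gives 33 + p·2/(1−p).
19 ≥ 33(1−p) + 2p ⇒ 31p ≥ 14 ⇒ p ≥ 14/31.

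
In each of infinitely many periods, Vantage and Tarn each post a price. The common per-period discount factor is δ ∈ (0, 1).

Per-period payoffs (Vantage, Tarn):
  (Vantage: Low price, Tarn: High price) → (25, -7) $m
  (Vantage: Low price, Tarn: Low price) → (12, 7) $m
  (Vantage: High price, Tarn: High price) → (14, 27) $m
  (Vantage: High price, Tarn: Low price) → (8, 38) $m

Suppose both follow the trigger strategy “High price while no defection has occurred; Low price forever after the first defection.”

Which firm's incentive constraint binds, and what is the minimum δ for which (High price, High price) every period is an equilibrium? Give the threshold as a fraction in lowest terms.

Vantage; δ ≥ 11/13

Vantage's threshold: (25−14)/(25−12) = 11/13.
Tarn's threshold: (38−27)/(38−7) = 11/31.
11/13 > 11/31, so Vantage binds and δ* = 11/13.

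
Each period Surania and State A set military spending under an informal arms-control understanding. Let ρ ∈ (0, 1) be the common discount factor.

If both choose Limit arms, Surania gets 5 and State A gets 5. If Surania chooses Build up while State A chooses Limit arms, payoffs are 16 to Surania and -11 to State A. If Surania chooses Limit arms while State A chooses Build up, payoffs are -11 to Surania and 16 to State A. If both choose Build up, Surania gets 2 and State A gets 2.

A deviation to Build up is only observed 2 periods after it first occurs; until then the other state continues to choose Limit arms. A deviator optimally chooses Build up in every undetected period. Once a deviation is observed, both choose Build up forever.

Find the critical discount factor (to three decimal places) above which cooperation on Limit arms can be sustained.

0.886

The best deviation is to choose Build up for all 2 undetected periods, earning 16 each, then 2 forever once detected.
Deviation value: 16(1−ρ^2)/(1−ρ) + 2ρ^2/(1−ρ); cooperation value: 5/(1−ρ).
IC: 5 ≥ 16(1−ρ^2) + 2ρ^2 = 16 − 14ρ^2.
So ρ^2 ≥ 11/14, giving ρ ≥ (11/14)^(1/2) ≈ 0.886.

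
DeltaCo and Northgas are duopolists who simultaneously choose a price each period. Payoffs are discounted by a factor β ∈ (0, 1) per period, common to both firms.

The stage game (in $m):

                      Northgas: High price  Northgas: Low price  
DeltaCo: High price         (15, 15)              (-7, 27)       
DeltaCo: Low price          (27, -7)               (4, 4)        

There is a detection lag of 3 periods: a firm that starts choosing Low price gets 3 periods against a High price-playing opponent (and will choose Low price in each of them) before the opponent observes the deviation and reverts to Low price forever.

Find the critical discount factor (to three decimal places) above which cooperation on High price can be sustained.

A deviator earns 27 for 3 periods, then 4 forever; cooperating earns 15 forever. Multiplying the IC by (1−β):
15 ≥ 27(1−β^3) + 4β^3, so 23·β^3 ≥ 12 and β^3 ≥ 12/23.
β ≥ (12/23)^(1/3) ≈ 0.805.

0.805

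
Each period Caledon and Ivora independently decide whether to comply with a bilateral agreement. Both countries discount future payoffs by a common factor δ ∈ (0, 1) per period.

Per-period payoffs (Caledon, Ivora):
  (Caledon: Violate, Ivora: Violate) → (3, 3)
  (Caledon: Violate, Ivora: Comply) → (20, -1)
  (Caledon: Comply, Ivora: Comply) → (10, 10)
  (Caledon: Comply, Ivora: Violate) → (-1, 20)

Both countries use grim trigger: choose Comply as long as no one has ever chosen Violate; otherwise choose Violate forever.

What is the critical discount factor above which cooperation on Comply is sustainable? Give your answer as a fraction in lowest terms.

10/(1−δ) ≥ 20 + 3δ/(1−δ)
10 ≥ 20 − 17δ
δ ≥ 10/17.

10/17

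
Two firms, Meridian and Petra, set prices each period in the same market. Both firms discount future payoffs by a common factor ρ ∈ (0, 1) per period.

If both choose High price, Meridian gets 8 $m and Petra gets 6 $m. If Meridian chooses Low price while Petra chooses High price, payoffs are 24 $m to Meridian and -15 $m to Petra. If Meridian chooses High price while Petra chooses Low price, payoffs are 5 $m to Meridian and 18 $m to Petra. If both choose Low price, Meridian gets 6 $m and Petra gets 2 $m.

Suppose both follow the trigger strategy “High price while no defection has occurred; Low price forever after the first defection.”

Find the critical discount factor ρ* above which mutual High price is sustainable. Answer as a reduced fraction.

8/9

For Meridian: deviation gain 24−8 = 16, per-period punishment loss 8−6 = 2. IC gives ρ ≥ 16/18 = 8/9.
For Petra: gain 12, loss 4 per period, so ρ ≥ 12/16 = 3/4.
The tighter constraint is Meridian's, so cooperation needs ρ ≥ 8/9.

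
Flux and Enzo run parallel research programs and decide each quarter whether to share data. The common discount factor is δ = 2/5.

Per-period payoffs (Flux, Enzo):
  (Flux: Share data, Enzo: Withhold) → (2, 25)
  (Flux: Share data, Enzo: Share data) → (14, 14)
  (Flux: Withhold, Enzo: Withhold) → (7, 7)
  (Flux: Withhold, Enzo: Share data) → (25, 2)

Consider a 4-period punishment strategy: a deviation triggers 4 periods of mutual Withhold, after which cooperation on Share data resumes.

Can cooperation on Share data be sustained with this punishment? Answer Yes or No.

No

Comparing payoff streams over the 5 periods until play realigns: cooperate → 14(1+δ+…+δ^4); deviate → 25 + 7(δ+…+δ^4).
Cooperation is sustained iff (14−7)(δ+…+δ^4) ≥ 25−14.
δ+…+δ^4 = 2/5·(1−(2/5)^4)/(1−2/5) = 0.6496, and (25−14)/(14−7) = 1.5714.
0.6496 < 1.5714, so cooperation is not sustainable.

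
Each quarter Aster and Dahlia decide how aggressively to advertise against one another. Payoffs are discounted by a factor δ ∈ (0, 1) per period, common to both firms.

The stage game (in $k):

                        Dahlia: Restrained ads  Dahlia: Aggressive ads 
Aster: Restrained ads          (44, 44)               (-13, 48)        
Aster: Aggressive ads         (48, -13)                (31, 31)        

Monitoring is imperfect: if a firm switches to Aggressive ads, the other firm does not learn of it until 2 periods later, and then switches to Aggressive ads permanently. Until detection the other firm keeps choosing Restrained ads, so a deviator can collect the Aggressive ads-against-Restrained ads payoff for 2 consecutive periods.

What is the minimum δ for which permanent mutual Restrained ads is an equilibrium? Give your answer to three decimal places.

A deviator earns 48 for 2 periods, then 31 forever; cooperating earns 44 forever. Multiplying the IC by (1−δ):
44 ≥ 48(1−δ^2) + 31δ^2, so 17·δ^2 ≥ 4 and δ^2 ≥ 4/17.
δ ≥ (4/17)^(1/2) ≈ 0.485.

0.485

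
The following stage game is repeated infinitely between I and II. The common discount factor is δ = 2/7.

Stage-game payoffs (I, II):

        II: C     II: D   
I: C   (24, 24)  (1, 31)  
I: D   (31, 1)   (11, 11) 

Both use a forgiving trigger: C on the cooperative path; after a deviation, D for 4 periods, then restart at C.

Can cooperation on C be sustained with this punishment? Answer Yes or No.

No

A one-shot deviation gives 31 now, then 11 for 4 periods, then back to 24.
Gain from deviating: (31−24) today; loss: (24−11) in each of the next 4 periods.
No-deviation condition: (24−11)(δ+…+δ^4) ≥ 31−24, i.e. δ+…+δ^4 ≥ 7/13.
At δ = 2/7: δ+…+δ^4 = 0.3973 < 0.5385.
So cooperation is not sustainable.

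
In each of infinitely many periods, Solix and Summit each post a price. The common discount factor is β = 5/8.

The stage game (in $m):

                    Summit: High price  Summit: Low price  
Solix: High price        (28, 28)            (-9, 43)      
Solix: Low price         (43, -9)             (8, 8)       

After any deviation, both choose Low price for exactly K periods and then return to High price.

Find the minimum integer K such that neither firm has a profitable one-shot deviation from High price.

2

Need Σ_{k=1}^{K} β^k ≥ (43−28)/(28−8) = 0.7500 at β = 5/8.
At K = 1 the sum is 0.6250 < 0.7500; at K = 2 it is 1.0156 ≥ 0.7500.
So the minimum punishment length is K = 2.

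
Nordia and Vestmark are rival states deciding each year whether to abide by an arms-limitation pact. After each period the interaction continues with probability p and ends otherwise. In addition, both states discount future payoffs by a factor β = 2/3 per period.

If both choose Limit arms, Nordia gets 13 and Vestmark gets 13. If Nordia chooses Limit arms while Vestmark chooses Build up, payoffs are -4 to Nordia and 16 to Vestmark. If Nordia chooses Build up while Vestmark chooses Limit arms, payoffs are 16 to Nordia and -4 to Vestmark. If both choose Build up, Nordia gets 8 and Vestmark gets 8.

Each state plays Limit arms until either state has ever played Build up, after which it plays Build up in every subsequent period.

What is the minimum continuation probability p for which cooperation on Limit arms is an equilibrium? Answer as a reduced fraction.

Expected continuation weight on next period's payoff is β·p = 2/3·p, which plays the role of the discount factor.
Cooperation requires 2/3·p ≥ (16−13)/(16−8) = 3/8, hence p ≥ 9/16.

9/16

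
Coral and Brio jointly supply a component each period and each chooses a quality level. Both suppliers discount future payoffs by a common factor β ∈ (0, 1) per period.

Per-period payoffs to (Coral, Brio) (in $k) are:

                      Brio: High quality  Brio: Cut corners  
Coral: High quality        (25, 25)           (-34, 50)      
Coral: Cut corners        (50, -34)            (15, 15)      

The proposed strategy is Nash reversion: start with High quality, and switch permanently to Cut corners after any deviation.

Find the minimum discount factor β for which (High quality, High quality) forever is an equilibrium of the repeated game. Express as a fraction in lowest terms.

25/(1−β) ≥ 50 + 15β/(1−β)
25 ≥ 50 − 35β
β ≥ 25/35 = 5/7.

5/7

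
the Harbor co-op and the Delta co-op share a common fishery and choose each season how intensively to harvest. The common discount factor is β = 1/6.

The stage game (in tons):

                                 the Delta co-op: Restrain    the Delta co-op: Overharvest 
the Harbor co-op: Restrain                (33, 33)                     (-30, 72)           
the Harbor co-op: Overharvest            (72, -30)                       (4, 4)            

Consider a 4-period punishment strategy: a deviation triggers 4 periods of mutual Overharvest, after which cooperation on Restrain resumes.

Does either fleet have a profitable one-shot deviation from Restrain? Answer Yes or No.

Yes

Comparing payoff streams over the 5 periods until play realigns: cooperate → 33(1+β+…+β^4); deviate → 72 + 4(β+…+β^4).
Cooperation is sustained iff (33−4)(β+…+β^4) ≥ 72−33.
β+…+β^4 = 1/6·(1−(1/6)^4)/(1−1/6) = 0.1998, and (72−33)/(33−4) = 1.3448.
0.1998 < 1.3448, so cooperation is not sustainable.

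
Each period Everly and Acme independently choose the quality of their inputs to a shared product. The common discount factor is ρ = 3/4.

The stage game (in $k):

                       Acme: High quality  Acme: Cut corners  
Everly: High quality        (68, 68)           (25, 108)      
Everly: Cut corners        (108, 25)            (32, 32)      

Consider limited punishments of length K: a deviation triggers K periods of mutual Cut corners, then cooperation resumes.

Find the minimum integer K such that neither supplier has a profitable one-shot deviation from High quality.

IC: ρ(1−ρ^K)/(1−ρ) ≥ (108−68)/(68−32) = 10/9.
With ρ = 3/4: need 1 − ρ^K ≥ 10/9·(1−3/4)/(3/4), i.e. ρ^K ≤ 0.6296.
Since (3/4)^1 = 0.7500 and (3/4)^2 = 0.5625, the smallest such K is 2.

2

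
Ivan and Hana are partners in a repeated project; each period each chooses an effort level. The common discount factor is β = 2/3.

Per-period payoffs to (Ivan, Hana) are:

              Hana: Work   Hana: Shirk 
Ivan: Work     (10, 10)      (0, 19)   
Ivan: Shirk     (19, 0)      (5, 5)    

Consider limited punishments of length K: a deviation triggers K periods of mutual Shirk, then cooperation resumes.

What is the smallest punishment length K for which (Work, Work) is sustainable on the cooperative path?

No profitable deviation requires (10−5)(β+…+β^K) ≥ 19−10, i.e. β+…+β^K ≥ 9/5 ≈ 1.8000.
With β = 2/3, the partial sums are K=1: 0.6667, K=2: 1.1111, K=3: 1.4074, K=4: 1.6049, K=5: 1.7366, K=6: 1.8244.
K = 6 is the first length at which the sum reaches 1.8000.

6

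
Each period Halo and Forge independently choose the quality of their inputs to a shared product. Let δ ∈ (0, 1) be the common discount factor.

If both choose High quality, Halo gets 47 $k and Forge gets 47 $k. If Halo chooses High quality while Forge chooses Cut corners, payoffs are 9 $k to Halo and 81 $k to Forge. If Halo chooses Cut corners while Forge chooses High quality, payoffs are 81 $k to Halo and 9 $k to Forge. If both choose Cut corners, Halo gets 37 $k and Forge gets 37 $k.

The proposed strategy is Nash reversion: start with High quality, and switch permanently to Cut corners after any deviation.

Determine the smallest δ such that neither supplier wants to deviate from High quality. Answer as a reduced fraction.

17/22

Under grim trigger the critical discount factor is (T−C)/(T−P) with T = 81, C = 47, P = 37.
δ* = (81−47)/(81−37) = 34/44 = 17/22.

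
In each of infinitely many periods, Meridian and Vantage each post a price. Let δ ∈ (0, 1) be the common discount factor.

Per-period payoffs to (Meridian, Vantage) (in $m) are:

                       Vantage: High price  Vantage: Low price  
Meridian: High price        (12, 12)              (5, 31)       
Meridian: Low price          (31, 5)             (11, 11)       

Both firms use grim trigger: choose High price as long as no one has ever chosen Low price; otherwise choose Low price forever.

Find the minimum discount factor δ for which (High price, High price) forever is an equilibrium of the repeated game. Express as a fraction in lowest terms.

19/20

Cooperation forever yields 12 each period: 12/(1−δ).
Deviating yields 31 once, then 11 forever: 31 + 11δ/(1−δ).
No profitable deviation requires 12/(1−δ) ≥ 31 + 11δ/(1−δ).
Multiplying by (1−δ): 12 ≥ 31(1−δ) + 11δ = 31 − 20δ.
So 20δ ≥ 19, i.e. δ ≥ 19/20.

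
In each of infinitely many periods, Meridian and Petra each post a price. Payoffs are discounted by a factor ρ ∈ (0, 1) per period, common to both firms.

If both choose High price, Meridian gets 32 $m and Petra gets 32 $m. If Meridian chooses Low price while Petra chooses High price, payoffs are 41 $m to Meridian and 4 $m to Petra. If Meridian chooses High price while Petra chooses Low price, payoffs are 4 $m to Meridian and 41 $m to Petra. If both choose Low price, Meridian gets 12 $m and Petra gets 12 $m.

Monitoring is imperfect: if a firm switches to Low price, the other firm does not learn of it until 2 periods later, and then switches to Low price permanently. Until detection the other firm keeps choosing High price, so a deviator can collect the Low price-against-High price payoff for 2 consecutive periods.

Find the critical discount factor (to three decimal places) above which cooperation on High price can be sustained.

A deviator earns 41 for 2 periods, then 12 forever; cooperating earns 32 forever. Multiplying the IC by (1−ρ):
32 ≥ 41(1−ρ^2) + 12ρ^2, so 29·ρ^2 ≥ 9 and ρ^2 ≥ 9/29.
ρ ≥ (9/29)^(1/2) ≈ 0.557.

0.557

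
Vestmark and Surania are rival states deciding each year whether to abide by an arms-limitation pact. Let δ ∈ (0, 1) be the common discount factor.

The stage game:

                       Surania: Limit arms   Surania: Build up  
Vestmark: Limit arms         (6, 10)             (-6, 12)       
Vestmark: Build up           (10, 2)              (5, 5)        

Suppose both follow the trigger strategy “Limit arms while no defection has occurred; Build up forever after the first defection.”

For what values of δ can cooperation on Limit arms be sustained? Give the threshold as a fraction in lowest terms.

4/5

For Vestmark: deviation gain 10−6 = 4, per-period punishment loss 6−5 = 1. IC gives δ ≥ 4/5.
For Surania: gain 2, loss 5 per period, so δ ≥ 2/7.
The tighter constraint is Vestmark's, so cooperation needs δ ≥ 4/5.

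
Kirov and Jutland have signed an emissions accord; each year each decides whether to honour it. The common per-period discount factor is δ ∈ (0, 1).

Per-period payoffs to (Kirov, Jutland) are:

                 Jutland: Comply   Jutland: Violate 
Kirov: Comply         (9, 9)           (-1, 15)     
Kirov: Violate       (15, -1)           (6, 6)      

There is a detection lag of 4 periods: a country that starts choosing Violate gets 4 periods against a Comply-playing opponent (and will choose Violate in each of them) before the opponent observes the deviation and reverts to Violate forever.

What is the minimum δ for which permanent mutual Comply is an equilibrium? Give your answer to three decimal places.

Deviating for the 4 undetected periods gains 15−9 = 6 per period over cooperation, then loses 9−6 = 3 per period forever once punishment starts.
Gain: 6(1 + δ + … + δ^3); loss: 3·δ^4/(1−δ).
No profitable deviation ⇔ 6(1−δ^4) ≤ 3·δ^4, i.e. δ^4 ≥ 6/(6+3) = 2/3.
Hence δ ≥ (2/3)^(1/4) ≈ 0.904.

0.904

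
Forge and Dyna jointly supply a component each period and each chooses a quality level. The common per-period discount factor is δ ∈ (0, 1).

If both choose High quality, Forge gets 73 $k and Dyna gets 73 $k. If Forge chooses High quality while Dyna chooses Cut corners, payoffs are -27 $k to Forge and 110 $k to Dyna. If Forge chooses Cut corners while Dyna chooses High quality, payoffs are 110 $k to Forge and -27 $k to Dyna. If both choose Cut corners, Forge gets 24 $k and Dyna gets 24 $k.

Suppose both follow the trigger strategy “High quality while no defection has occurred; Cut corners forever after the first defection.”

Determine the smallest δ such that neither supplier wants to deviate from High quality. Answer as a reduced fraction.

Cooperation forever yields 73 each period: 73/(1−δ).
Deviating yields 110 once, then 24 forever: 110 + 24δ/(1−δ).
No profitable deviation requires 73/(1−δ) ≥ 110 + 24δ/(1−δ).
Multiplying by (1−δ): 73 ≥ 110(1−δ) + 24δ = 110 − 86δ.
So 86δ ≥ 37, i.e. δ ≥ 37/86.

37/86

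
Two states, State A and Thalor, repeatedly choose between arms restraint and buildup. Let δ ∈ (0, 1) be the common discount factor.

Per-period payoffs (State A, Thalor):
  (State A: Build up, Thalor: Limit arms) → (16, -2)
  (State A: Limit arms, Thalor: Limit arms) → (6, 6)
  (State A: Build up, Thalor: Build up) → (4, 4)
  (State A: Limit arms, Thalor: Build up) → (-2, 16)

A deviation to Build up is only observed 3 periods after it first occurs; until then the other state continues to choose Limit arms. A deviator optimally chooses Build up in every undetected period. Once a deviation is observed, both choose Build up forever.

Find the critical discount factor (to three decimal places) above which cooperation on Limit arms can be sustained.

0.941

Deviating for the 3 undetected periods gains 16−6 = 10 per period over cooperation, then loses 6−4 = 2 per period forever once punishment starts.
Gain: 10(1 + δ + … + δ^2); loss: 2·δ^3/(1−δ).
No profitable deviation ⇔ 10(1−δ^3) ≤ 2·δ^3, i.e. δ^3 ≥ 10/(10+2) = 5/6.
Hence δ ≥ (5/6)^(1/3) ≈ 0.941.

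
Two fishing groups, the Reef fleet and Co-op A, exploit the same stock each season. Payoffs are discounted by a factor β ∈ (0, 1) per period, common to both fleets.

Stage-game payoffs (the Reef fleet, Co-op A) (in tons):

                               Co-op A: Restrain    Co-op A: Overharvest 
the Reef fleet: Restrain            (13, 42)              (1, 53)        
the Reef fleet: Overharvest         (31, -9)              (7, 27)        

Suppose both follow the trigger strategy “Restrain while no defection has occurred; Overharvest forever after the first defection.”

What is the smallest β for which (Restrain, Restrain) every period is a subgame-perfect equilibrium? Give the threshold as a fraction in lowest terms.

3/4

the Reef fleet's threshold: (31−13)/(31−7) = 3/4.
Co-op A's threshold: (53−42)/(53−27) = 11/26.
3/4 > 11/26, so the Reef fleet binds and β* = 3/4.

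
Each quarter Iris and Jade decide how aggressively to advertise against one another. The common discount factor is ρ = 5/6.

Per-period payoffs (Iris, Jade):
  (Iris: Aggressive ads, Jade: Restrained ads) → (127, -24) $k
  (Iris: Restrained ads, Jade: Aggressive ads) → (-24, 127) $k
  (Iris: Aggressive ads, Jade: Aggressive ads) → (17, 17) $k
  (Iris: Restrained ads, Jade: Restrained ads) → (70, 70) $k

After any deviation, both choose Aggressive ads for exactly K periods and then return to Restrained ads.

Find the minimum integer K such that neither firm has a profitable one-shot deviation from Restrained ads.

2

No profitable deviation requires (70−17)(ρ+…+ρ^K) ≥ 127−70, i.e. ρ+…+ρ^K ≥ 57/53 ≈ 1.0755.
With ρ = 5/6, the partial sums are K=1: 0.8333, K=2: 1.5278.
K = 2 is the first length at which the sum reaches 1.0755.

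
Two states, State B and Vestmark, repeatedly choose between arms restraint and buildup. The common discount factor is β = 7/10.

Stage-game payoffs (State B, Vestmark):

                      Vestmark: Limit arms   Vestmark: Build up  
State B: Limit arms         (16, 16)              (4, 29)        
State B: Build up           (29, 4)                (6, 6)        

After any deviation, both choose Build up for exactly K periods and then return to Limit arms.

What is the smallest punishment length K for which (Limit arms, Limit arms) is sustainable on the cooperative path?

IC: β(1−β^K)/(1−β) ≥ (29−16)/(16−6) = 13/10.
With β = 7/10: need 1 − β^K ≥ 13/10·(1−7/10)/(7/10), i.e. β^K ≤ 0.4429.
Since (7/10)^2 = 0.4900 and (7/10)^3 = 0.3430, the smallest such K is 3.

3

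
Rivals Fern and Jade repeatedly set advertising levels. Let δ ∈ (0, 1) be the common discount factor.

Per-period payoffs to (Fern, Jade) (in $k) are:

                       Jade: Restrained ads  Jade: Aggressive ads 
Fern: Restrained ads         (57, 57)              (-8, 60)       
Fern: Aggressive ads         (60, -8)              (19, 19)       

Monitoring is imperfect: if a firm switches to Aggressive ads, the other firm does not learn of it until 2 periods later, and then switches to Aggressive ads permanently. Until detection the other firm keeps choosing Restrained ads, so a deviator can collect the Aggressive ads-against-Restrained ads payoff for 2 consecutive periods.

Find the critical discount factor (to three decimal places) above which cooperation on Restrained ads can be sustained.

0.271

The best deviation is to choose Aggressive ads for all 2 undetected periods, earning 60 each, then 19 forever once detected.
Deviation value: 60(1−δ^2)/(1−δ) + 19δ^2/(1−δ); cooperation value: 57/(1−δ).
IC: 57 ≥ 60(1−δ^2) + 19δ^2 = 60 − 41δ^2.
So δ^2 ≥ 3/41, giving δ ≥ (3/41)^(1/2) ≈ 0.271.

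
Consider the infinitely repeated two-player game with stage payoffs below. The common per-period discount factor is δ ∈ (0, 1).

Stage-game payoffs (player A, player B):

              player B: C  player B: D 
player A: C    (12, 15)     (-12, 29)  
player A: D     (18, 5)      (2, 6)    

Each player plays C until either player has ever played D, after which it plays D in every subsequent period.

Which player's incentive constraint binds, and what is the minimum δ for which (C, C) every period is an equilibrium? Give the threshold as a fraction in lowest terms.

For player A: deviation gain 18−12 = 6, per-period punishment loss 12−2 = 10. IC gives δ ≥ 6/16 = 3/8.
For player B: gain 14, loss 9 per period, so δ ≥ 14/23.
The tighter constraint is player B's, so cooperation needs δ ≥ 14/23.

player B; δ ≥ 14/23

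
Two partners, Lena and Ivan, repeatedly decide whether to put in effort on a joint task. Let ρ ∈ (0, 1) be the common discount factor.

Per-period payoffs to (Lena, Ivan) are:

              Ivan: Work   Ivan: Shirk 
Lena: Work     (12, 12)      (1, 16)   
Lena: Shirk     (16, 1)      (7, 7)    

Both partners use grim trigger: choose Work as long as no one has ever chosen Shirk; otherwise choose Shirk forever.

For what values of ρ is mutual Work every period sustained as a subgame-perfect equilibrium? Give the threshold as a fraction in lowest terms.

4/9

12/(1−ρ) ≥ 16 + 7ρ/(1−ρ)
12 ≥ 16 − 9ρ
ρ ≥ 4/9.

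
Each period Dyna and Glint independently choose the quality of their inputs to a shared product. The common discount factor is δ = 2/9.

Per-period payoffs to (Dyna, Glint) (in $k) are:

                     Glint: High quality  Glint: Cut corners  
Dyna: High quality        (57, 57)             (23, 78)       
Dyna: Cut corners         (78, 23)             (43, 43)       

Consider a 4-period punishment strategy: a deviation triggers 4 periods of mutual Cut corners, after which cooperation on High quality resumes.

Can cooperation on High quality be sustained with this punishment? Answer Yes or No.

A one-shot deviation gives 78 now, then 43 for 4 periods, then back to 57.
Gain from deviating: (78−57) today; loss: (57−43) in each of the next 4 periods.
No-deviation condition: (57−43)(δ+…+δ^4) ≥ 78−57, i.e. δ+…+δ^4 ≥ 3/2.
At δ = 2/9: δ+…+δ^4 = 0.2850 < 1.5000.
So cooperation is not sustainable.

No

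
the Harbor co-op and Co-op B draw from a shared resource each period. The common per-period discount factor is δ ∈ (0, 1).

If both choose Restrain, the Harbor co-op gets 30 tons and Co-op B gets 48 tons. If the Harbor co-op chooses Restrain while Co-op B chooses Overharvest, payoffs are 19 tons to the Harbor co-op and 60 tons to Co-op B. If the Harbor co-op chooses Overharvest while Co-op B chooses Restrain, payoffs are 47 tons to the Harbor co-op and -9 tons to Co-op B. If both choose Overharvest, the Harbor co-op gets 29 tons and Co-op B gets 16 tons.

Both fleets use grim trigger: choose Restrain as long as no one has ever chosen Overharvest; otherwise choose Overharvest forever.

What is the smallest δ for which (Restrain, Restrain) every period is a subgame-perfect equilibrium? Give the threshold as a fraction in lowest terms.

17/18

the Harbor co-op: cooperation gives 30 each period; deviation gives 47 once then 29 forever.
  30/(1−δ) ≥ 47 + 29δ/(1−δ) ⇒ δ ≥ 17/18.
Co-op B: cooperation gives 48 each period; deviation gives 60 once then 16 forever.
  δ ≥ 12/44 = 3/11.
Both must hold, so the binding constraint is the Harbor co-op's: δ ≥ 17/18.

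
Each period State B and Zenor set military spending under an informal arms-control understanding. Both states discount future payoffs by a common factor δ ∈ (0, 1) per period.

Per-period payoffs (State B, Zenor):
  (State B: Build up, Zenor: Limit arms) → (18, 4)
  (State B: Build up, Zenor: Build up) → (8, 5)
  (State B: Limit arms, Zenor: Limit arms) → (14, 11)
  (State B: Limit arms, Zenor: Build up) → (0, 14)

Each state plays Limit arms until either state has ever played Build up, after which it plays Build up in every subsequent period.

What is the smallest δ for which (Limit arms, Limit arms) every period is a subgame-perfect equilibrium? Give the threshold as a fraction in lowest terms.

For State B: deviation gain 18−14 = 4, per-period punishment loss 14−8 = 6. IC gives δ ≥ 4/10 = 2/5.
For Zenor: gain 3, loss 6 per period, so δ ≥ 3/9 = 1/3.
The tighter constraint is State B's, so cooperation needs δ ≥ 2/5.

2/5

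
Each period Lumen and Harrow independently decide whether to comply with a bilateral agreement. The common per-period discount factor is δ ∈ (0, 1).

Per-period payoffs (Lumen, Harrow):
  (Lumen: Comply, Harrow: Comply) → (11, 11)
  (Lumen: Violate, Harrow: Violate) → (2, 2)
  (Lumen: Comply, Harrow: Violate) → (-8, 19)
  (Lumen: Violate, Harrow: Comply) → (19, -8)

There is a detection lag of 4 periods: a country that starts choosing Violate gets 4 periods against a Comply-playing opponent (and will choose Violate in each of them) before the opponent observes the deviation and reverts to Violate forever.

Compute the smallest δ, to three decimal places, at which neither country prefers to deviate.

0.828

Deviating for the 4 undetected periods gains 19−11 = 8 per period over cooperation, then loses 11−2 = 9 per period forever once punishment starts.
Gain: 8(1 + δ + … + δ^3); loss: 9·δ^4/(1−δ).
No profitable deviation ⇔ 8(1−δ^4) ≤ 9·δ^4, i.e. δ^4 ≥ 8/(8+9) = 8/17.
Hence δ ≥ (8/17)^(1/4) ≈ 0.828.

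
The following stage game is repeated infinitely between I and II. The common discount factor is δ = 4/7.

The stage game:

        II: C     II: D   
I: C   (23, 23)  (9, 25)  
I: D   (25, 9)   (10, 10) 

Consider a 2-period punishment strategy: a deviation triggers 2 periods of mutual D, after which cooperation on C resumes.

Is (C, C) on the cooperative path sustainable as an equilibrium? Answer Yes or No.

A one-shot deviation gives 25 now, then 10 for 2 periods, then back to 23.
Gain from deviating: (25−23) today; loss: (23−10) in each of the next 2 periods.
No-deviation condition: (23−10)(δ+…+δ^2) ≥ 25−23, i.e. δ+…+δ^2 ≥ 2/13.
At δ = 4/7: δ+…+δ^2 = 0.8980 ≥ 0.1538.
So cooperation is sustainable.

Yes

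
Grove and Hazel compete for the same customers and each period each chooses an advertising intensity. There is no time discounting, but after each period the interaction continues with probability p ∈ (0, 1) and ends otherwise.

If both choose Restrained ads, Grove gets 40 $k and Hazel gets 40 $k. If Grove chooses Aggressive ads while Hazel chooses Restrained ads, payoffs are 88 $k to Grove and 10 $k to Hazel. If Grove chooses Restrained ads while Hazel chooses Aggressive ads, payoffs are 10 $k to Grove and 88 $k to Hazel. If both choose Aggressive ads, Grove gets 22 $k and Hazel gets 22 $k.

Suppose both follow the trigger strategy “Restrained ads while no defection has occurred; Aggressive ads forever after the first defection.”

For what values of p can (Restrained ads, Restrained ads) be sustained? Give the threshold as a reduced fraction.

With no time discounting, the continuation probability p plays the role of the discount factor.
Grim-trigger IC: 40/(1−p) ≥ 88 + 22p/(1−p) ⇒ p ≥ (88−40)/(88−22) = 8/11.

8/11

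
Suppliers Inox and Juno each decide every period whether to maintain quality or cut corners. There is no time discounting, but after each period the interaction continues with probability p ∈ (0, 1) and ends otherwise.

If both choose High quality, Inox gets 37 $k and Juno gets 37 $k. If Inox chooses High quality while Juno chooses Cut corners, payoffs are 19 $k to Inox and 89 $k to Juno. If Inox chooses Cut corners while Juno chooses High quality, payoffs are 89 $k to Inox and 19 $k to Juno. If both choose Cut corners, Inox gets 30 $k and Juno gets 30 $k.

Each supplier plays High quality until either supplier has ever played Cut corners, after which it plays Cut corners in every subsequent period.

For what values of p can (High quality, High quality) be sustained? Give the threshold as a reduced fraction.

Expected cooperation value is 37 + p·37 + p²·37 + … = 37/(1−p); deviation gives 89 + p·30/(1−p).
37 ≥ 89(1−p) + 30p ⇒ 59p ≥ 52 ⇒ p ≥ 52/59.

52/59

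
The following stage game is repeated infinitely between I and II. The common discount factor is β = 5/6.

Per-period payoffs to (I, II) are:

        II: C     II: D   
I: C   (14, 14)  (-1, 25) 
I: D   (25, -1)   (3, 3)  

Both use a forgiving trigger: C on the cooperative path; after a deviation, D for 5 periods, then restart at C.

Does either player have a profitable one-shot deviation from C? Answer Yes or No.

IC: β+…+β^5 ≥ (25−14)/(14−3) = 1.
At β = 5/6: partial sum = 2.9906 ≥ 1.0000. Cooperation sustainable.

No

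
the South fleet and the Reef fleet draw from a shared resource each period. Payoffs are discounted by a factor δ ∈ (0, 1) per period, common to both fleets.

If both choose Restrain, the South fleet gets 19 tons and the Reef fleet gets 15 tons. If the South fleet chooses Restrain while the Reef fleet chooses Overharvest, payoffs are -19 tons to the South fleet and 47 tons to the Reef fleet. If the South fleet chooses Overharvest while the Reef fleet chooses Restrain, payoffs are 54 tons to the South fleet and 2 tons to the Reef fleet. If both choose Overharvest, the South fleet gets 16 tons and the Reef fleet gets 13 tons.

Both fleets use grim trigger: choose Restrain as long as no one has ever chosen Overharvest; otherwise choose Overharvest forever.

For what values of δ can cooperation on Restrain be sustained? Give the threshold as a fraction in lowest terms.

16/17

For the South fleet: deviation gain 54−19 = 35, per-period punishment loss 19−16 = 3. IC gives δ ≥ 35/38.
For the Reef fleet: gain 32, loss 2 per period, so δ ≥ 32/34 = 16/17.
The tighter constraint is the Reef fleet's, so cooperation needs δ ≥ 16/17.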